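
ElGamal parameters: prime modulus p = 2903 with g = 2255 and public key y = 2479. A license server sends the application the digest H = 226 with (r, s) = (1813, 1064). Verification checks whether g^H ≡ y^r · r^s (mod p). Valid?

Left side g^H mod p:
Squares mod 2903: 2255^1≡2255, 2255^2≡1872, 2255^4≡463, 2255^8≡2450, 2255^16≡1999, 2255^32≡1473, 2255^64≡1188, 2255^128≡486
226 = 128 + 64 + 32 + 2, so 2255^226 ≡ 486·1188·1473·1872 ≡ 1894 (mod 2903)
Right side y^r · r^s mod p:
Squares mod 2903: 2479^1≡2479, 2479^2≡2693, 2479^4≡555, 2479^8≡307, 2479^16≡1353, 2479^32≡1719, 2479^64≡2610, 2479^128≡1662, 2479^256≡1491, 2479^512≡2286, 2479^1024≡396
1813 = 1024 + 512 + 256 + 16 + 4 + 1, so 2479^1813 ≡ 396·2286·1491·1353·555·2479 ≡ 684 (mod 2903)
Squares mod 2903: 1813^1≡1813, 1813^2≡773, 1813^4≡2414, 1813^8≡1075, 1813^16≡231, 1813^32≡1107, 1813^64≡383, 1813^128≡1539, 1813^256≡2576, 1813^512≡2421, 1813^1024≡84
1064 = 1024 + 32 + 8, so 1813^1064 ≡ 84·1107·1075 ≡ 198 (mod 2903)
684·198 = 135432 ≡ 1894 (mod 2903)
1894 ≡ 1894 (mod 2903), so the signature is genuine.

yes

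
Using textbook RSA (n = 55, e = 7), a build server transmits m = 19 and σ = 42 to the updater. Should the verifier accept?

σ^2 ≡ 42^2 = 1764 ≡ 4
σ^4 ≡ 4^2 = 16
7 = 4 + 2 + 1, so σ^7 ≡ 16·4·42 ≡ 48 (mod 55)
48 ≠ 19, so verification fails.

reject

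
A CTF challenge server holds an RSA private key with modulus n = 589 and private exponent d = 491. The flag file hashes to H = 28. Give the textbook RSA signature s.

Squares mod 589: H^1≡28, H^2≡195, H^4≡329, H^8≡454, H^16≡555, H^32≡567, H^64≡484, H^128≡423, H^256≡462
491 = 256 + 128 + 64 + 32 + 8 + 2 + 1, so H^491 ≡ 462·423·484·567·454·195·28 ≡ 111 (mod 589)

111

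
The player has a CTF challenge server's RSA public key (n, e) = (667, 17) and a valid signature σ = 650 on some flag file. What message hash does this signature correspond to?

σ^2 ≡ 650^2 = 422500 ≡ 289
σ^4 ≡ 289^2 = 83521 ≡ 146
σ^8 ≡ 146^2 = 21316 ≡ 639
σ^16 ≡ 639^2 = 408321 ≡ 117
17 = 16 + 1, so σ^17 ≡ 117·650 ≡ 12 (mod 667)

12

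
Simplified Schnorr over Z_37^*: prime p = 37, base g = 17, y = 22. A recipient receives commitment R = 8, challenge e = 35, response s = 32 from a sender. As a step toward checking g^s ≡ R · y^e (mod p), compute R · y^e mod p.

22^35 mod 37 = 32
R · y^e ≡ 8·32 = 256 ≡ 34 (mod 37)

34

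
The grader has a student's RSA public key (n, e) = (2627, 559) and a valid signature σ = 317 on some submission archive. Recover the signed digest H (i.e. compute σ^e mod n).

1945

Squares mod 2627: σ^1≡317, σ^2≡663, σ^4≡860, σ^8≡1413, σ^16≡49, σ^32≡2401, σ^64≡1163, σ^128≡2291, σ^256≡2562, σ^512≡1598
559 = 512 + 32 + 8 + 4 + 2 + 1, so σ^559 ≡ 1598·2401·1413·860·663·317 ≡ 1945 (mod 2627)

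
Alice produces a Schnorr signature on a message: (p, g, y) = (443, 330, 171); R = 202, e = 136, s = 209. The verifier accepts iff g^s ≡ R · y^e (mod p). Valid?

g^s mod p:
330^2 = 108900 ≡ 365
330^4 ≡ 365^2 = 133225 ≡ 325
330^8 ≡ 325^2 = 105625 ≡ 191
330^16 ≡ 191^2 = 36481 ≡ 155
330^32 ≡ 155^2 = 24025 ≡ 103
330^64 ≡ 103^2 = 10609 ≡ 420
330^128 ≡ 420^2 = 176400 ≡ 86
209 = 128 + 64 + 16 + 1, so 330^209 ≡ 86·420·155·330 ≡ 298 (mod 443)
R · y^e mod p:
171^2 = 29241 ≡ 3
171^4 ≡ 3^2 = 9
171^8 ≡ 9^2 = 81
171^16 ≡ 81^2 = 6561 ≡ 359
171^32 ≡ 359^2 = 128881 ≡ 411
171^64 ≡ 411^2 = 168921 ≡ 138
171^128 ≡ 138^2 = 19044 ≡ 438
136 = 128 + 8, so 171^136 ≡ 438·81 ≡ 38 (mod 443)
202·38 = 7676 ≡ 145 (mod 443)
298 ≠ 145; the check fails.

no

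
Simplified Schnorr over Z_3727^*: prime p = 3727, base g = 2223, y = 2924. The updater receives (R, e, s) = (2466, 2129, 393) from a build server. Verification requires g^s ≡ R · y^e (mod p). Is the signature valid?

g^s mod p:
2223^2 = 4941729 ≡ 3454
2223^4 ≡ 3454^2 = 11930116 ≡ 3716
2223^8 ≡ 3716^2 = 13808656 ≡ 121
2223^16 ≡ 121^2 = 14641 ≡ 3460
2223^32 ≡ 3460^2 = 11971600 ≡ 476
2223^64 ≡ 476^2 = 226576 ≡ 2956
2223^128 ≡ 2956^2 = 8737936 ≡ 1848
2223^256 ≡ 1848^2 = 3415104 ≡ 1172
393 = 256 + 128 + 8 + 1, so 2223^393 ≡ 1172·1848·121·2223 ≡ 1531 (mod 3727)
R · y^e mod p:
2924^2 = 8549776 ≡ 38
2924^4 ≡ 38^2 = 1444
2924^8 ≡ 1444^2 = 2085136 ≡ 1743
2924^16 ≡ 1743^2 = 3038049 ≡ 544
2924^32 ≡ 544^2 = 295936 ≡ 1503
2924^64 ≡ 1503^2 = 2259009 ≡ 447
2924^128 ≡ 447^2 = 199809 ≡ 2278
2924^256 ≡ 2278^2 = 5189284 ≡ 1300
2924^512 ≡ 1300^2 = 1690000 ≡ 1669
2924^1024 ≡ 1669^2 = 2785561 ≡ 1492
2924^2048 ≡ 1492^2 = 2226064 ≡ 1045
2129 = 2048 + 64 + 16 + 1, so 2924^2129 ≡ 1045·447·544·2924 ≡ 3046 (mod 3727)
2466·3046 = 7511436 ≡ 1531 (mod 3727)
1531 ≡ 1531 (mod 3727); signature holds.

valid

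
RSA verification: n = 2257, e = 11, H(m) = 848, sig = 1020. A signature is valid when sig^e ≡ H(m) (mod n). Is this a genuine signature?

forged

sig^2 ≡ 1020^2 = 1040400 ≡ 2180
sig^4 ≡ 2180^2 = 4752400 ≡ 1415
sig^8 ≡ 1415^2 = 2002225 ≡ 266
11 = 8 + 2 + 1, so sig^11 ≡ 266·2180·1020 ≡ 1409 (mod 2257)
sig^11 mod 2257 = 1409, but H(m) = 848.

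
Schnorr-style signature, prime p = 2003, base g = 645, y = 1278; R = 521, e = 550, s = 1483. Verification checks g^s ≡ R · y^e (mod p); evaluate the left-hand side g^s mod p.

880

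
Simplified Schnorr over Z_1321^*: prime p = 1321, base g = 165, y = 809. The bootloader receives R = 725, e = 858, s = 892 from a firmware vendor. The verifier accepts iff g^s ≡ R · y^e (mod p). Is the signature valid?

g^s mod p:
165^2 = 27225 ≡ 805
165^4 ≡ 805^2 = 648025 ≡ 735
165^8 ≡ 735^2 = 540225 ≡ 1257
165^16 ≡ 1257^2 = 1580049 ≡ 133
165^32 ≡ 133^2 = 17689 ≡ 516
165^64 ≡ 516^2 = 266256 ≡ 735
165^128 ≡ 735^2 = 540225 ≡ 1257
165^256 ≡ 1257^2 = 1580049 ≡ 133
165^512 ≡ 133^2 = 17689 ≡ 516
892 = 512 + 256 + 64 + 32 + 16 + 8 + 4, so 165^892 ≡ 516·133·735·516·133·1257·735 ≡ 516 (mod 1321)
R · y^e mod p:
809^2 = 654481 ≡ 586
809^4 ≡ 586^2 = 343396 ≡ 1257
809^8 ≡ 1257^2 = 1580049 ≡ 133
809^16 ≡ 133^2 = 17689 ≡ 516
809^32 ≡ 516^2 = 266256 ≡ 735
809^64 ≡ 735^2 = 540225 ≡ 1257
809^128 ≡ 1257^2 = 1580049 ≡ 133
809^256 ≡ 133^2 = 17689 ≡ 516
809^512 ≡ 516^2 = 266256 ≡ 735
858 = 512 + 256 + 64 + 16 + 8 + 2, so 809^858 ≡ 735·516·1257·516·133·586 ≡ 1188 (mod 1321)
725·1188 = 861300 ≡ 8 (mod 1321)
516 ≠ 8; the check fails.

invalid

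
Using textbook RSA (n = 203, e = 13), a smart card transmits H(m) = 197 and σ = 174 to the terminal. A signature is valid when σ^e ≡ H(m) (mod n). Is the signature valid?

invalid

Squares mod 203: σ^1≡174, σ^2≡29, σ^4≡29, σ^8≡29
13 = 8 + 4 + 1, so σ^13 ≡ 29·29·174 ≡ 174 (mod 203)
174 ≠ 197, so verification fails.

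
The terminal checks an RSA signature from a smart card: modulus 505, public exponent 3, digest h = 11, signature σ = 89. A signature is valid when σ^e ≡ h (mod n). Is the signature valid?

invalid

σ^2 ≡ 89^2 = 7921 ≡ 346
3 = 2 + 1, so σ^3 ≡ 346·89 ≡ 494 (mod 505)
σ^3 mod 505 = 494, but h = 11.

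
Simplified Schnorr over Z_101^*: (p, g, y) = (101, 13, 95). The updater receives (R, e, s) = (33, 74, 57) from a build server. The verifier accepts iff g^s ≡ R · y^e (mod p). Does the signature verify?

verifies

g^s mod p:
Squares mod 101: 13^1≡13, 13^2≡68, 13^4≡79, 13^8≡80, 13^16≡37, 13^32≡56
57 = 32 + 16 + 8 + 1, so 13^57 ≡ 56·37·80·13 ≡ 45 (mod 101)
R · y^e mod p:
Squares mod 101: 95^1≡95, 95^2≡36, 95^4≡84, 95^8≡87, 95^16≡95, 95^32≡36, 95^64≡84
74 = 64 + 8 + 2, so 95^74 ≡ 84·87·36 ≡ 84 (mod 101)
33·84 = 2772 ≡ 45 (mod 101)
45 ≡ 45 (mod 101); signature holds.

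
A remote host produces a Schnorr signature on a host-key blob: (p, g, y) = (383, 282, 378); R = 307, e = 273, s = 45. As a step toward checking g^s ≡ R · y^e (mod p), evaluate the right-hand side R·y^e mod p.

160

378^2 = 142884 ≡ 25
378^4 ≡ 25^2 = 625 ≡ 242
378^8 ≡ 242^2 = 58564 ≡ 348
378^16 ≡ 348^2 = 121104 ≡ 76
378^32 ≡ 76^2 = 5776 ≡ 31
378^64 ≡ 31^2 = 961 ≡ 195
378^128 ≡ 195^2 = 38025 ≡ 108
378^256 ≡ 108^2 = 11664 ≡ 174
273 = 256 + 16 + 1, so 378^273 ≡ 174·76·378 ≡ 139 (mod 383)
R · y^e ≡ 307·139 = 42673 ≡ 160 (mod 383)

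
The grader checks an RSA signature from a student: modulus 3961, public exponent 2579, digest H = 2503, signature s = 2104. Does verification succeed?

passes

s^2 ≡ 2104^2 = 4426816 ≡ 2379
s^4 ≡ 2379^2 = 5659641 ≡ 3333
s^8 ≡ 3333^2 = 11108889 ≡ 2245
s^16 ≡ 2245^2 = 5040025 ≡ 1633
s^32 ≡ 1633^2 = 2666689 ≡ 936
s^64 ≡ 936^2 = 876096 ≡ 715
s^128 ≡ 715^2 = 511225 ≡ 256
s^256 ≡ 256^2 = 65536 ≡ 2160
s^512 ≡ 2160^2 = 4665600 ≡ 3503
s^1024 ≡ 3503^2 = 12271009 ≡ 3792
s^2048 ≡ 3792^2 = 14379264 ≡ 834
2579 = 2048 + 512 + 16 + 2 + 1, so s^2579 ≡ 834·3503·1633·2379·2104 ≡ 2503 (mod 3961)
Since 2503 equals the digest 2503, verification succeeds.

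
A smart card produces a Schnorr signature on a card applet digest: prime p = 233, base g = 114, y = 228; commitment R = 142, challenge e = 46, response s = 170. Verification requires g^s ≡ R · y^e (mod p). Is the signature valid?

g^s mod p:
114^2 = 12996 ≡ 181
114^4 ≡ 181^2 = 32761 ≡ 141
114^8 ≡ 141^2 = 19881 ≡ 76
114^16 ≡ 76^2 = 5776 ≡ 184
114^32 ≡ 184^2 = 33856 ≡ 71
114^64 ≡ 71^2 = 5041 ≡ 148
114^128 ≡ 148^2 = 21904 ≡ 2
170 = 128 + 32 + 8 + 2, so 114^170 ≡ 2·71·76·181 ≡ 113 (mod 233)
R · y^e mod p:
228^2 = 51984 ≡ 25
228^4 ≡ 25^2 = 625 ≡ 159
228^8 ≡ 159^2 = 25281 ≡ 117
228^16 ≡ 117^2 = 13689 ≡ 175
228^32 ≡ 175^2 = 30625 ≡ 102
46 = 32 + 8 + 4 + 2, so 228^46 ≡ 102·117·159·25 ≡ 15 (mod 233)
142·15 = 2130 ≡ 33 (mod 233)
113 ≠ 33; the check fails.

invalid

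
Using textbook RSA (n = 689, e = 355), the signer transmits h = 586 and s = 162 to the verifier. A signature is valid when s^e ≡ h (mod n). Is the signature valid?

invalid

s^355 mod 689 = 644
The recovered value 644 does not match the digest 586.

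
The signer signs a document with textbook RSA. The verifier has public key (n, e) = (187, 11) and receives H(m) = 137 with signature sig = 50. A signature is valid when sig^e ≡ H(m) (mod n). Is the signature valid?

invalid

sig^2 ≡ 50^2 = 2500 ≡ 69
sig^4 ≡ 69^2 = 4761 ≡ 86
sig^8 ≡ 86^2 = 7396 ≡ 103
11 = 8 + 2 + 1, so sig^11 ≡ 103·69·50 ≡ 50 (mod 187)
The recovered value 50 does not match the digest 137.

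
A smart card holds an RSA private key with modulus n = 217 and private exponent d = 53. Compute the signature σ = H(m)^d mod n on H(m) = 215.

178

(H(m))^2 ≡ 215^2 = 46225 ≡ 4
(H(m))^4 ≡ 4^2 = 16
(H(m))^8 ≡ 16^2 = 256 ≡ 39
(H(m))^16 ≡ 39^2 = 1521 ≡ 2
(H(m))^32 ≡ 2^2 = 4
53 = 32 + 16 + 4 + 1, so (H(m))^53 ≡ 4·2·16·215 ≡ 178 (mod 217)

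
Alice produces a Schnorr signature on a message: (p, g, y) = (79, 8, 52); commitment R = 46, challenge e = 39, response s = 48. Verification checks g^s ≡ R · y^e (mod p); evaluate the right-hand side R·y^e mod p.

52^2 = 2704 ≡ 18
52^4 ≡ 18^2 = 324 ≡ 8
52^8 ≡ 8^2 = 64
52^16 ≡ 64^2 = 4096 ≡ 67
52^32 ≡ 67^2 = 4489 ≡ 65
39 = 32 + 4 + 2 + 1, so 52^39 ≡ 65·8·18·52 ≡ 1 (mod 79)
R · y^e ≡ 46·1 = 46 ≡ 46 (mod 79)

46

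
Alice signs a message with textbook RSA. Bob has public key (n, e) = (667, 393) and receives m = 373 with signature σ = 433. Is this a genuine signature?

σ^2 ≡ 433^2 = 187489 ≡ 62
σ^4 ≡ 62^2 = 3844 ≡ 509
σ^8 ≡ 509^2 = 259081 ≡ 285
σ^16 ≡ 285^2 = 81225 ≡ 518
σ^32 ≡ 518^2 = 268324 ≡ 190
σ^64 ≡ 190^2 = 36100 ≡ 82
σ^128 ≡ 82^2 = 6724 ≡ 54
σ^256 ≡ 54^2 = 2916 ≡ 248
393 = 256 + 128 + 8 + 1, so σ^393 ≡ 248·54·285·433 ≡ 520 (mod 667)
520 ≠ 373, so verification fails.

forged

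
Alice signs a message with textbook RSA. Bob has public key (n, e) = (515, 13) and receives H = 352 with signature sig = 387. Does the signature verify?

verifies

sig^2 ≡ 387^2 = 149769 ≡ 419
sig^4 ≡ 419^2 = 175561 ≡ 461
sig^8 ≡ 461^2 = 212521 ≡ 341
13 = 8 + 4 + 1, so sig^13 ≡ 341·461·387 ≡ 352 (mod 515)
sig^13 mod 515 = 352 matches H.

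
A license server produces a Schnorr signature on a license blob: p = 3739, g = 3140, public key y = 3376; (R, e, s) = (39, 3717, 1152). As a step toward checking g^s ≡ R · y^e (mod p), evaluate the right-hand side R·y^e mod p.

1079

3376^2 = 11397376 ≡ 904
3376^4 ≡ 904^2 = 817216 ≡ 2114
3376^8 ≡ 2114^2 = 4468996 ≡ 891
3376^16 ≡ 891^2 = 793881 ≡ 1213
3376^32 ≡ 1213^2 = 1471369 ≡ 1942
3376^64 ≡ 1942^2 = 3771364 ≡ 2452
3376^128 ≡ 2452^2 = 6012304 ≡ 3731
3376^256 ≡ 3731^2 = 13920361 ≡ 64
3376^512 ≡ 64^2 = 4096 ≡ 357
3376^1024 ≡ 357^2 = 127449 ≡ 323
3376^2048 ≡ 323^2 = 104329 ≡ 3376
3717 = 2048 + 1024 + 512 + 128 + 4 + 1, so 3376^3717 ≡ 3376·323·357·3731·2114·3376 ≡ 1274 (mod 3739)
R · y^e ≡ 39·1274 = 49686 ≡ 1079 (mod 3739)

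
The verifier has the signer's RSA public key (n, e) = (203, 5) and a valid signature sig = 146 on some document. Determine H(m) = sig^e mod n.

146

sig^2 ≡ 146^2 = 21316 ≡ 1
sig^4 ≡ 1^2 = 1
5 = 4 + 1, so sig^5 ≡ 1·146 ≡ 146 (mod 203)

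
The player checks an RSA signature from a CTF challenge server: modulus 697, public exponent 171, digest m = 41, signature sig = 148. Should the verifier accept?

reject

Squares mod 697: sig^1≡148, sig^2≡297, sig^4≡387, sig^8≡611, sig^16≡426, sig^32≡256, sig^64≡18, sig^128≡324
171 = 128 + 32 + 8 + 2 + 1, so sig^171 ≡ 324·256·611·297·148 ≡ 312 (mod 697)
The recovered value 312 does not match the digest 41.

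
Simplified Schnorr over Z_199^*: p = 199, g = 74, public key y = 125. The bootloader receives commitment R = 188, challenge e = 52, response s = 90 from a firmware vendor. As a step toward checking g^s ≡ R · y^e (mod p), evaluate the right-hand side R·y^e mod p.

125^2 = 15625 ≡ 103
125^4 ≡ 103^2 = 10609 ≡ 62
125^8 ≡ 62^2 = 3844 ≡ 63
125^16 ≡ 63^2 = 3969 ≡ 188
125^32 ≡ 188^2 = 35344 ≡ 121
52 = 32 + 16 + 4, so 125^52 ≡ 121·188·62 ≡ 63 (mod 199)
R · y^e ≡ 188·63 = 11844 ≡ 103 (mod 199)

103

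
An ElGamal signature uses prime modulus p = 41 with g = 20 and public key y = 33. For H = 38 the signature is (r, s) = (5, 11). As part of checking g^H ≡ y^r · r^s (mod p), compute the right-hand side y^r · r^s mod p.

4

33^5 mod 41 = 32
5^11 mod 41 = 36
y^r · r^s ≡ 32·36 = 1152 ≡ 4 (mod 41)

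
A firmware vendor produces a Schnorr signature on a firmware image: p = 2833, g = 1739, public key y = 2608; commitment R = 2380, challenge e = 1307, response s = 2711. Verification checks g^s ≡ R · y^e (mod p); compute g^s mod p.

1824

1739^2 = 3024121 ≡ 1310
1739^4 ≡ 1310^2 = 1716100 ≡ 2135
1739^8 ≡ 2135^2 = 4558225 ≡ 2761
1739^16 ≡ 2761^2 = 7623121 ≡ 2351
1739^32 ≡ 2351^2 = 5527201 ≡ 18
1739^64 ≡ 18^2 = 324
1739^128 ≡ 324^2 = 104976 ≡ 155
1739^256 ≡ 155^2 = 24025 ≡ 1361
1739^512 ≡ 1361^2 = 1852321 ≡ 2372
1739^1024 ≡ 2372^2 = 5626384 ≡ 46
1739^2048 ≡ 46^2 = 2116
2711 = 2048 + 512 + 128 + 16 + 4 + 2 + 1, so 1739^2711 ≡ 2116·2372·155·2351·2135·1310·1739 ≡ 1824 (mod 2833)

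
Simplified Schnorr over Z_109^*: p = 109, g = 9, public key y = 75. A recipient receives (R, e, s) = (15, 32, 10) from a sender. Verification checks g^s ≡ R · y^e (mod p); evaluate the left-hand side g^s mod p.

78

9^2 = 81
9^4 ≡ 81^2 = 6561 ≡ 21
9^8 ≡ 21^2 = 441 ≡ 5
10 = 8 + 2, so 9^10 ≡ 5·81 ≡ 78 (mod 109)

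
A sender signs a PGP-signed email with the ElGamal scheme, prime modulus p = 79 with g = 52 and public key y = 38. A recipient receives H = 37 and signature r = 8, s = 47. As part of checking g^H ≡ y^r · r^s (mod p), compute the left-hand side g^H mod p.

22

52^2 = 2704 ≡ 18
52^4 ≡ 18^2 = 324 ≡ 8
52^8 ≡ 8^2 = 64
52^16 ≡ 64^2 = 4096 ≡ 67
52^32 ≡ 67^2 = 4489 ≡ 65
37 = 32 + 4 + 1, so 52^37 ≡ 65·8·52 ≡ 22 (mod 79)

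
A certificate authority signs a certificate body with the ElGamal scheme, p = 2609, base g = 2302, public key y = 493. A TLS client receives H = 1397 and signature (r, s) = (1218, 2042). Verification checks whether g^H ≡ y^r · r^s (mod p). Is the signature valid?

invalid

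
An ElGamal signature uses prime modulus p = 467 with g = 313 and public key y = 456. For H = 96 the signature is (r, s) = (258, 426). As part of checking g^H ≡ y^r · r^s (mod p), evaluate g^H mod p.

313^2 = 97969 ≡ 366
313^4 ≡ 366^2 = 133956 ≡ 394
313^8 ≡ 394^2 = 155236 ≡ 192
313^16 ≡ 192^2 = 36864 ≡ 438
313^32 ≡ 438^2 = 191844 ≡ 374
313^64 ≡ 374^2 = 139876 ≡ 243
96 = 64 + 32, so 313^96 ≡ 243·374 ≡ 284 (mod 467)

284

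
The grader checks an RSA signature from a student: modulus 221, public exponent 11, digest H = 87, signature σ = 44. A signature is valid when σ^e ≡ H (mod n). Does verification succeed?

fails

Squares mod 221: σ^1≡44, σ^2≡168, σ^4≡157, σ^8≡118
11 = 8 + 2 + 1, so σ^11 ≡ 118·168·44 ≡ 190 (mod 221)
190 ≠ 87, so verification fails.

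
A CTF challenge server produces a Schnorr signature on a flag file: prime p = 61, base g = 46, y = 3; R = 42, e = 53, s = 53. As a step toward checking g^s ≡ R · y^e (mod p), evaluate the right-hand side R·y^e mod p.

Squares mod 61: 3^1≡3, 3^2≡9, 3^4≡20, 3^8≡34, 3^16≡58, 3^32≡9
53 = 32 + 16 + 4 + 1, so 3^53 ≡ 9·58·20·3 ≡ 27 (mod 61)
R · y^e ≡ 42·27 = 1134 ≡ 36 (mod 61)

36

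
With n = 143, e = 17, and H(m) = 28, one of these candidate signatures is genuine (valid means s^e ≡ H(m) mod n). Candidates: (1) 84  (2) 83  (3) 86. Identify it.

Candidate 1: Squares mod 143: 84^1≡84, 84^2≡49, 84^4≡113, 84^8≡42, 84^16≡48; 17 = 16 + 1, so 84^17 ≡ 48·84 ≡ 28 (mod 143)
  → matches H(m) = 28
Candidate 2: Squares mod 143: 83^1≡83, 83^2≡25, 83^4≡53, 83^8≡92, 83^16≡27; 17 = 16 + 1, so 83^17 ≡ 27·83 ≡ 96 (mod 143)
Candidate 3: Squares mod 143: 86^1≡86, 86^2≡103, 86^4≡27, 86^8≡14, 86^16≡53; 17 = 16 + 1, so 86^17 ≡ 53·86 ≡ 125 (mod 143)

1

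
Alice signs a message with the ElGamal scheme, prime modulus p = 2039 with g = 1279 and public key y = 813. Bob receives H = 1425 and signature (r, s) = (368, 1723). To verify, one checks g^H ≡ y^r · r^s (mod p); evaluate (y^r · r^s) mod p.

1163

813^2 = 660969 ≡ 333
813^4 ≡ 333^2 = 110889 ≡ 783
813^8 ≡ 783^2 = 613089 ≡ 1389
813^16 ≡ 1389^2 = 1929321 ≡ 427
813^32 ≡ 427^2 = 182329 ≡ 858
813^64 ≡ 858^2 = 736164 ≡ 85
813^128 ≡ 85^2 = 7225 ≡ 1108
813^256 ≡ 1108^2 = 1227664 ≡ 186
368 = 256 + 64 + 32 + 16, so 813^368 ≡ 186·85·858·427 ≡ 29 (mod 2039)
368^2 = 135424 ≡ 850
368^4 ≡ 850^2 = 722500 ≡ 694
368^8 ≡ 694^2 = 481636 ≡ 432
368^16 ≡ 432^2 = 186624 ≡ 1075
368^32 ≡ 1075^2 = 1155625 ≡ 1551
368^64 ≡ 1551^2 = 2405601 ≡ 1620
368^128 ≡ 1620^2 = 2624400 ≡ 207
368^256 ≡ 207^2 = 42849 ≡ 30
368^512 ≡ 30^2 = 900
368^1024 ≡ 900^2 = 810000 ≡ 517
1723 = 1024 + 512 + 128 + 32 + 16 + 8 + 2 + 1, so 368^1723 ≡ 517·900·207·1551·1075·432·850·368 ≡ 1376 (mod 2039)
y^r · r^s ≡ 29·1376 = 39904 ≡ 1163 (mod 2039)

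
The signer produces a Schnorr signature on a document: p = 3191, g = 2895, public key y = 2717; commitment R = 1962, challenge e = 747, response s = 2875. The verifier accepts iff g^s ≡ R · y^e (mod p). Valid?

g^s mod p:
2895^2 = 8381025 ≡ 1459
2895^4 ≡ 1459^2 = 2128681 ≡ 284
2895^8 ≡ 284^2 = 80656 ≡ 881
2895^16 ≡ 881^2 = 776161 ≡ 748
2895^32 ≡ 748^2 = 559504 ≡ 1079
2895^64 ≡ 1079^2 = 1164241 ≡ 2717
2895^128 ≡ 2717^2 = 7382089 ≡ 1306
2895^256 ≡ 1306^2 = 1705636 ≡ 1642
2895^512 ≡ 1642^2 = 2696164 ≡ 2960
2895^1024 ≡ 2960^2 = 8761600 ≡ 2305
2895^2048 ≡ 2305^2 = 5313025 ≡ 10
2875 = 2048 + 512 + 256 + 32 + 16 + 8 + 2 + 1, so 2895^2875 ≡ 10·2960·1642·1079·748·881·1459·2895 ≡ 2907 (mod 3191)
R · y^e mod p:
2717^2 = 7382089 ≡ 1306
2717^4 ≡ 1306^2 = 1705636 ≡ 1642
2717^8 ≡ 1642^2 = 2696164 ≡ 2960
2717^16 ≡ 2960^2 = 8761600 ≡ 2305
2717^32 ≡ 2305^2 = 5313025 ≡ 10
2717^64 ≡ 10^2 = 100
2717^128 ≡ 100^2 = 10000 ≡ 427
2717^256 ≡ 427^2 = 182329 ≡ 442
2717^512 ≡ 442^2 = 195364 ≡ 713
747 = 512 + 128 + 64 + 32 + 8 + 2 + 1, so 2717^747 ≡ 713·427·100·10·2960·1306·2717 ≡ 748 (mod 3191)
1962·748 = 1467576 ≡ 2907 (mod 3191)
2907 ≡ 2907 (mod 3191); signature holds.

yes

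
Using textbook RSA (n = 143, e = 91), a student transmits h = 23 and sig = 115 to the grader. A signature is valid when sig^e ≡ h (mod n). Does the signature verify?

does not verify

sig^2 ≡ 115^2 = 13225 ≡ 69
sig^4 ≡ 69^2 = 4761 ≡ 42
sig^8 ≡ 42^2 = 1764 ≡ 48
sig^16 ≡ 48^2 = 2304 ≡ 16
sig^32 ≡ 16^2 = 256 ≡ 113
sig^64 ≡ 113^2 = 12769 ≡ 42
91 = 64 + 16 + 8 + 2 + 1, so sig^91 ≡ 42·16·48·69·115 ≡ 93 (mod 143)
The recovered value 93 does not match the digest 23.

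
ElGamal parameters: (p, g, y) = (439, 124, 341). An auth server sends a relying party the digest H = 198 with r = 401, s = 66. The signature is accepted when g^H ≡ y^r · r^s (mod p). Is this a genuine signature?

forged

Left side g^H mod p:
Squares mod 439: 124^1≡124, 124^2≡11, 124^4≡121, 124^8≡154, 124^16≡10, 124^32≡100, 124^64≡342, 124^128≡190
198 = 128 + 64 + 4 + 2, so 124^198 ≡ 190·342·121·11 ≡ 112 (mod 439)
Right side y^r · r^s mod p:
Squares mod 439: 341^1≡341, 341^2≡385, 341^4≡282, 341^8≡65, 341^16≡274, 341^32≡7, 341^64≡49, 341^128≡206, 341^256≡292
401 = 256 + 128 + 16 + 1, so 341^401 ≡ 292·206·274·341 ≡ 221 (mod 439)
Squares mod 439: 401^1≡401, 401^2≡127, 401^4≡325, 401^8≡265, 401^16≡424, 401^32≡225, 401^64≡140
66 = 64 + 2, so 401^66 ≡ 140·127 ≡ 220 (mod 439)
221·220 = 48620 ≡ 330 (mod 439)
112 ≠ 330, so verification fails.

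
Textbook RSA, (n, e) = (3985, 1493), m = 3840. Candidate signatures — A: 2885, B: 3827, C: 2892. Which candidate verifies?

A

Candidate A: Squares mod 3985: 2885^1≡2885, 2885^2≡2545, 2885^4≡1400, 2885^8≡3365, 2885^16≡1840, 2885^32≡2335, 2885^64≡745, 2885^128≡1110, 2885^256≡735, 2885^512≡2250, 2885^1024≡1550; 1493 = 1024 + 256 + 128 + 64 + 16 + 4 + 1, so 2885^1493 ≡ 1550·735·1110·745·1840·1400·2885 ≡ 3840 (mod 3985)
  → matches m = 3840
Candidate B: Squares mod 3985: 3827^1≡3827, 3827^2≡1054, 3827^4≡3086, 3827^8≡3231, 3827^16≡2646, 3827^32≡3656, 3827^64≡646, 3827^128≡2876, 3827^256≡2501, 3827^512≡2536, 3827^1024≡3491; 1493 = 1024 + 256 + 128 + 64 + 16 + 4 + 1, so 3827^1493 ≡ 3491·2501·2876·646·2646·3086·3827 ≡ 1662 (mod 3985)
Candidate C: Squares mod 3985: 2892^1≡2892, 2892^2≡3134, 2892^4≡2916, 2892^8≡3051, 2892^16≡3626, 2892^32≡1361, 2892^64≡3281, 2892^128≡1476, 2892^256≡2766, 2892^512≡3541, 2892^1024≡1871; 1493 = 1024 + 256 + 128 + 64 + 16 + 4 + 1, so 2892^1493 ≡ 1871·2766·1476·3281·3626·2916·2892 ≡ 3832 (mod 3985)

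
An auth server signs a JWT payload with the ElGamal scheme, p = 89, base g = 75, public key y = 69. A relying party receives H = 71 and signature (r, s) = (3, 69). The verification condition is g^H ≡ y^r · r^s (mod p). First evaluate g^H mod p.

76

75^2 = 5625 ≡ 18
75^4 ≡ 18^2 = 324 ≡ 57
75^8 ≡ 57^2 = 3249 ≡ 45
75^16 ≡ 45^2 = 2025 ≡ 67
75^32 ≡ 67^2 = 4489 ≡ 39
75^64 ≡ 39^2 = 1521 ≡ 8
71 = 64 + 4 + 2 + 1, so 75^71 ≡ 8·57·18·75 ≡ 76 (mod 89)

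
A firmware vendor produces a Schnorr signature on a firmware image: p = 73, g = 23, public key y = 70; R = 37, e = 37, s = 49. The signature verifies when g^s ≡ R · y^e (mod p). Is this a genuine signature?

forged

g^s mod p:
23^2 = 529 ≡ 18
23^4 ≡ 18^2 = 324 ≡ 32
23^8 ≡ 32^2 = 1024 ≡ 2
23^16 ≡ 2^2 = 4
23^32 ≡ 4^2 = 16
49 = 32 + 16 + 1, so 23^49 ≡ 16·4·23 ≡ 12 (mod 73)
R · y^e mod p:
70^2 = 4900 ≡ 9
70^4 ≡ 9^2 = 81 ≡ 8
70^8 ≡ 8^2 = 64
70^16 ≡ 64^2 = 4096 ≡ 8
70^32 ≡ 8^2 = 64
37 = 32 + 4 + 1, so 70^37 ≡ 64·8·70 ≡ 70 (mod 73)
37·70 = 2590 ≡ 35 (mod 73)
12 ≠ 35; the check fails.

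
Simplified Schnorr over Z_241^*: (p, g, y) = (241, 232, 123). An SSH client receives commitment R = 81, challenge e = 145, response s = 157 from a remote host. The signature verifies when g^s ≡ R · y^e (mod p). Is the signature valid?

g^s mod p:
232^2 = 53824 ≡ 81
232^4 ≡ 81^2 = 6561 ≡ 54
232^8 ≡ 54^2 = 2916 ≡ 24
232^16 ≡ 24^2 = 576 ≡ 94
232^32 ≡ 94^2 = 8836 ≡ 160
232^64 ≡ 160^2 = 25600 ≡ 54
232^128 ≡ 54^2 = 2916 ≡ 24
157 = 128 + 16 + 8 + 4 + 1, so 232^157 ≡ 24·94·24·54·232 ≡ 83 (mod 241)
R · y^e mod p:
123^2 = 15129 ≡ 187
123^4 ≡ 187^2 = 34969 ≡ 24
123^8 ≡ 24^2 = 576 ≡ 94
123^16 ≡ 94^2 = 8836 ≡ 160
123^32 ≡ 160^2 = 25600 ≡ 54
123^64 ≡ 54^2 = 2916 ≡ 24
123^128 ≡ 24^2 = 576 ≡ 94
145 = 128 + 16 + 1, so 123^145 ≡ 94·160·123 ≡ 4 (mod 241)
81·4 = 324 ≡ 83 (mod 241)
83 ≡ 83 (mod 241); signature holds.

valid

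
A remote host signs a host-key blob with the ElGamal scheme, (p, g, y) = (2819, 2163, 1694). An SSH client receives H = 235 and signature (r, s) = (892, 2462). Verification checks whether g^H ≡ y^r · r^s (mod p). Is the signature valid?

invalid

Left side g^H mod p:
2163^235 mod 2819 = 1648
Right side y^r · r^s mod p:
1694^892 mod 2819 = 505
892^2462 mod 2819 = 1964
505·1964 = 991820 ≡ 2351 (mod 2819)
1648 ≠ 2351, so verification fails.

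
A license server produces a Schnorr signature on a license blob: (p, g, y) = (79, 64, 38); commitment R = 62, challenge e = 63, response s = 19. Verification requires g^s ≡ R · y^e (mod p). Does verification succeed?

passes

g^s mod p:
64^2 = 4096 ≡ 67
64^4 ≡ 67^2 = 4489 ≡ 65
64^8 ≡ 65^2 = 4225 ≡ 38
64^16 ≡ 38^2 = 1444 ≡ 22
19 = 16 + 2 + 1, so 64^19 ≡ 22·67·64 ≡ 10 (mod 79)
R · y^e mod p:
38^2 = 1444 ≡ 22
38^4 ≡ 22^2 = 484 ≡ 10
38^8 ≡ 10^2 = 100 ≡ 21
38^16 ≡ 21^2 = 441 ≡ 46
38^32 ≡ 46^2 = 2116 ≡ 62
63 = 32 + 16 + 8 + 4 + 2 + 1, so 38^63 ≡ 62·46·21·10·22·38 ≡ 18 (mod 79)
62·18 = 1116 ≡ 10 (mod 79)
10 ≡ 10 (mod 79); signature holds.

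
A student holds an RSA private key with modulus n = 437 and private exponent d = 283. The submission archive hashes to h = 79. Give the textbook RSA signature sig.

h^2 ≡ 79^2 = 6241 ≡ 123
h^4 ≡ 123^2 = 15129 ≡ 271
h^8 ≡ 271^2 = 73441 ≡ 25
h^16 ≡ 25^2 = 625 ≡ 188
h^32 ≡ 188^2 = 35344 ≡ 384
h^64 ≡ 384^2 = 147456 ≡ 187
h^128 ≡ 187^2 = 34969 ≡ 9
h^256 ≡ 9^2 = 81
283 = 256 + 16 + 8 + 2 + 1, so h^283 ≡ 81·188·25·123·79 ≡ 90 (mod 437)

90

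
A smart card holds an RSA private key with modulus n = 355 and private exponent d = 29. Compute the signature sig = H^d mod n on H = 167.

267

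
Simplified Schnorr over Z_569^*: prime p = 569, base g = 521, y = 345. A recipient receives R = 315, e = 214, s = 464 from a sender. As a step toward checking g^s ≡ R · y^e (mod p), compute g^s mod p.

565

521^464 mod 569 = 565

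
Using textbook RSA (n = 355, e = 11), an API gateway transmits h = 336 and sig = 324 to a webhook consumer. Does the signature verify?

does not verify

sig^11 mod 355 = 19
sig^11 mod 355 = 19, but h = 336.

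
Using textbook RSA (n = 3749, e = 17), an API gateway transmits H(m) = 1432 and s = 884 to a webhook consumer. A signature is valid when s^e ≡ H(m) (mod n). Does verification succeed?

fails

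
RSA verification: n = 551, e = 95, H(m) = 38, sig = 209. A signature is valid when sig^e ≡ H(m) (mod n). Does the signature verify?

sig^95 mod 551 = 38
38 = H(m), so the signature checks out.

verifies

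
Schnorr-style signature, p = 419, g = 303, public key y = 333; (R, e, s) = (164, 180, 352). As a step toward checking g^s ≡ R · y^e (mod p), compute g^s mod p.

Squares mod 419: 303^1≡303, 303^2≡48, 303^4≡209, 303^8≡105, 303^16≡131, 303^32≡401, 303^64≡324, 303^128≡226, 303^256≡377
352 = 256 + 64 + 32, so 303^352 ≡ 377·324·401 ≡ 248 (mod 419)

248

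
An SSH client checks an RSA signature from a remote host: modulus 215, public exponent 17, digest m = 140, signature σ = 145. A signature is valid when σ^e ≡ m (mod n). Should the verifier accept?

accept

Squares mod 215: σ^1≡145, σ^2≡170, σ^4≡90, σ^8≡145, σ^16≡170
17 = 16 + 1, so σ^17 ≡ 170·145 ≡ 140 (mod 215)
140 = m, so the signature checks out.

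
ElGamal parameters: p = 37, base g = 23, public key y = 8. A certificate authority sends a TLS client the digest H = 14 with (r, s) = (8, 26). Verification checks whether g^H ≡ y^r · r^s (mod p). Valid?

Left side g^H mod p:
Squares mod 37: 23^1≡23, 23^2≡11, 23^4≡10, 23^8≡26
14 = 8 + 4 + 2, so 23^14 ≡ 26·10·11 ≡ 11 (mod 37)
Right side y^r · r^s mod p:
Squares mod 37: 8^1≡8, 8^2≡27, 8^4≡26, 8^8≡10
8^8 ≡ 10 (mod 37)
Squares mod 37: 8^1≡8, 8^2≡27, 8^4≡26, 8^8≡10, 8^16≡26
26 = 16 + 8 + 2, so 8^26 ≡ 26·10·27 ≡ 27 (mod 37)
10·27 = 270 ≡ 11 (mod 37)
11 ≡ 11 (mod 37), so the signature is genuine.

yes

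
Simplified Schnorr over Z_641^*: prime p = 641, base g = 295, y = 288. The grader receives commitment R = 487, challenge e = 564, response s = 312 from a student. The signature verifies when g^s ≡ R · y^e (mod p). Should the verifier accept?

accept

g^s mod p:
295^2 = 87025 ≡ 490
295^4 ≡ 490^2 = 240100 ≡ 366
295^8 ≡ 366^2 = 133956 ≡ 628
295^16 ≡ 628^2 = 394384 ≡ 169
295^32 ≡ 169^2 = 28561 ≡ 357
295^64 ≡ 357^2 = 127449 ≡ 531
295^128 ≡ 531^2 = 281961 ≡ 562
295^256 ≡ 562^2 = 315844 ≡ 472
312 = 256 + 32 + 16 + 8, so 295^312 ≡ 472·357·169·628 ≡ 493 (mod 641)
R · y^e mod p:
288^2 = 82944 ≡ 255
288^4 ≡ 255^2 = 65025 ≡ 284
288^8 ≡ 284^2 = 80656 ≡ 531
288^16 ≡ 531^2 = 281961 ≡ 562
288^32 ≡ 562^2 = 315844 ≡ 472
288^64 ≡ 472^2 = 222784 ≡ 357
288^128 ≡ 357^2 = 127449 ≡ 531
288^256 ≡ 531^2 = 281961 ≡ 562
288^512 ≡ 562^2 = 315844 ≡ 472
564 = 512 + 32 + 16 + 4, so 288^564 ≡ 472·472·562·284 ≡ 284 (mod 641)
487·284 = 138308 ≡ 493 (mod 641)
493 ≡ 493 (mod 641); signature holds.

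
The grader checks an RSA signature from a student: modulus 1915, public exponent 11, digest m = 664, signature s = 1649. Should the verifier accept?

Squares mod 1915: s^1≡1649, s^2≡1816, s^4≡226, s^8≡1286
11 = 8 + 2 + 1, so s^11 ≡ 1286·1816·1649 ≡ 664 (mod 1915)
664 = m, so the signature checks out.

accept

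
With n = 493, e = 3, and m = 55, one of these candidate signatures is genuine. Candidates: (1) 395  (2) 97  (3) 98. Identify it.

Candidate 1: Squares mod 493: 395^1≡395, 395^2≡237; 3 = 2 + 1, so 395^3 ≡ 237·395 ≡ 438 (mod 493)
Candidate 2: Squares mod 493: 97^1≡97, 97^2≡42; 3 = 2 + 1, so 97^3 ≡ 42·97 ≡ 130 (mod 493)
Candidate 3: Squares mod 493: 98^1≡98, 98^2≡237; 3 = 2 + 1, so 98^3 ≡ 237·98 ≡ 55 (mod 493)
  → matches m = 55

3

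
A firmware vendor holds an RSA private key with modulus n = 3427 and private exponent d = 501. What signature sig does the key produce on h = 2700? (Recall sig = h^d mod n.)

1130

h^2 ≡ 2700^2 = 7290000 ≡ 771
h^4 ≡ 771^2 = 594441 ≡ 1570
h^8 ≡ 1570^2 = 2464900 ≡ 887
h^16 ≡ 887^2 = 786769 ≡ 1986
h^32 ≡ 1986^2 = 3944196 ≡ 3146
h^64 ≡ 3146^2 = 9897316 ≡ 140
h^128 ≡ 140^2 = 19600 ≡ 2465
h^256 ≡ 2465^2 = 6076225 ≡ 154
501 = 256 + 128 + 64 + 32 + 16 + 4 + 1, so h^501 ≡ 154·2465·140·3146·1986·1570·2700 ≡ 1130 (mod 3427)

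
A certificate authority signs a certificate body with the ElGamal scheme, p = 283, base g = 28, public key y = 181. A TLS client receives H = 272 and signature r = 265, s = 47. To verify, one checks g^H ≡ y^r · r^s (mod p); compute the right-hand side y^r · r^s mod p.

181^2 = 32761 ≡ 216
181^4 ≡ 216^2 = 46656 ≡ 244
181^8 ≡ 244^2 = 59536 ≡ 106
181^16 ≡ 106^2 = 11236 ≡ 199
181^32 ≡ 199^2 = 39601 ≡ 264
181^64 ≡ 264^2 = 69696 ≡ 78
181^128 ≡ 78^2 = 6084 ≡ 141
181^256 ≡ 141^2 = 19881 ≡ 71
265 = 256 + 8 + 1, so 181^265 ≡ 71·106·181 ≡ 127 (mod 283)
265^2 = 70225 ≡ 41
265^4 ≡ 41^2 = 1681 ≡ 266
265^8 ≡ 266^2 = 70756 ≡ 6
265^16 ≡ 6^2 = 36
265^32 ≡ 36^2 = 1296 ≡ 164
47 = 32 + 8 + 4 + 2 + 1, so 265^47 ≡ 164·6·266·41·265 ≡ 238 (mod 283)
y^r · r^s ≡ 127·238 = 30226 ≡ 228 (mod 283)

228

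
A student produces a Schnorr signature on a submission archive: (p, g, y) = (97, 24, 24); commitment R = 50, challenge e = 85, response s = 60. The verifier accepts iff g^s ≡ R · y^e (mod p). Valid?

g^s mod p:
24^2 = 576 ≡ 91
24^4 ≡ 91^2 = 8281 ≡ 36
24^8 ≡ 36^2 = 1296 ≡ 35
24^16 ≡ 35^2 = 1225 ≡ 61
24^32 ≡ 61^2 = 3721 ≡ 35
60 = 32 + 16 + 8 + 4, so 24^60 ≡ 35·61·35·36 ≡ 96 (mod 97)
R · y^e mod p:
24^2 = 576 ≡ 91
24^4 ≡ 91^2 = 8281 ≡ 36
24^8 ≡ 36^2 = 1296 ≡ 35
24^16 ≡ 35^2 = 1225 ≡ 61
24^32 ≡ 61^2 = 3721 ≡ 35
24^64 ≡ 35^2 = 1225 ≡ 61
85 = 64 + 16 + 4 + 1, so 24^85 ≡ 61·61·36·24 ≡ 73 (mod 97)
50·73 = 3650 ≡ 61 (mod 97)
96 ≠ 61; the check fails.

no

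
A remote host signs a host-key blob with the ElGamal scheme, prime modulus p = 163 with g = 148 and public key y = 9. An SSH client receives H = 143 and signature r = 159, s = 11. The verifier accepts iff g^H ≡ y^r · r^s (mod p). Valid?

yes

Left side g^H mod p:
148^2 = 21904 ≡ 62
148^4 ≡ 62^2 = 3844 ≡ 95
148^8 ≡ 95^2 = 9025 ≡ 60
148^16 ≡ 60^2 = 3600 ≡ 14
148^32 ≡ 14^2 = 196 ≡ 33
148^64 ≡ 33^2 = 1089 ≡ 111
148^128 ≡ 111^2 = 12321 ≡ 96
143 = 128 + 8 + 4 + 2 + 1, so 148^143 ≡ 96·60·95·62·148 ≡ 106 (mod 163)
Right side y^r · r^s mod p:
9^2 = 81
9^4 ≡ 81^2 = 6561 ≡ 41
9^8 ≡ 41^2 = 1681 ≡ 51
9^16 ≡ 51^2 = 2601 ≡ 156
9^32 ≡ 156^2 = 24336 ≡ 49
9^64 ≡ 49^2 = 2401 ≡ 119
9^128 ≡ 119^2 = 14161 ≡ 143
159 = 128 + 16 + 8 + 4 + 2 + 1, so 9^159 ≡ 143·156·51·41·81·9 ≡ 36 (mod 163)
159^2 = 25281 ≡ 16
159^4 ≡ 16^2 = 256 ≡ 93
159^8 ≡ 93^2 = 8649 ≡ 10
11 = 8 + 2 + 1, so 159^11 ≡ 10·16·159 ≡ 12 (mod 163)
36·12 = 432 ≡ 106 (mod 163)
106 ≡ 106 (mod 163), so the signature is genuine.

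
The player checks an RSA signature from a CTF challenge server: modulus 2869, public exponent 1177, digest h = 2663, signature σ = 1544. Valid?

σ^2 ≡ 1544^2 = 2383936 ≡ 2666
σ^4 ≡ 2666^2 = 7107556 ≡ 1043
σ^8 ≡ 1043^2 = 1087849 ≡ 498
σ^16 ≡ 498^2 = 248004 ≡ 1270
σ^32 ≡ 1270^2 = 1612900 ≡ 522
σ^64 ≡ 522^2 = 272484 ≡ 2798
σ^128 ≡ 2798^2 = 7828804 ≡ 2172
σ^256 ≡ 2172^2 = 4717584 ≡ 948
σ^512 ≡ 948^2 = 898704 ≡ 707
σ^1024 ≡ 707^2 = 499849 ≡ 643
1177 = 1024 + 128 + 16 + 8 + 1, so σ^1177 ≡ 643·2172·1270·498·1544 ≡ 206 (mod 2869)
The recovered value 206 does not match the digest 2663.

no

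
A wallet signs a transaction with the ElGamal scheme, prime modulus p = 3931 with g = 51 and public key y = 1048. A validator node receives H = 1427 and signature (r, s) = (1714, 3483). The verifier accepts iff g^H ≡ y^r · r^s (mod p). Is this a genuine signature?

forged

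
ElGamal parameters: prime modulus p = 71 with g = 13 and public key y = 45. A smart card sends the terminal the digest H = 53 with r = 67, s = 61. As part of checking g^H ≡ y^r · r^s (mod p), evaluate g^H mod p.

Squares mod 71: 13^1≡13, 13^2≡27, 13^4≡19, 13^8≡6, 13^16≡36, 13^32≡18
53 = 32 + 16 + 4 + 1, so 13^53 ≡ 18·36·19·13 ≡ 22 (mod 71)

22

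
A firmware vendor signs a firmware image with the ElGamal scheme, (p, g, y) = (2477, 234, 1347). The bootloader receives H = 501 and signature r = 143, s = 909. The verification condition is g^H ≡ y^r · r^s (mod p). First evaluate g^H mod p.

234^2 = 54756 ≡ 262
234^4 ≡ 262^2 = 68644 ≡ 1765
234^8 ≡ 1765^2 = 3115225 ≡ 1636
234^16 ≡ 1636^2 = 2676496 ≡ 1336
234^32 ≡ 1336^2 = 1784896 ≡ 1456
234^64 ≡ 1456^2 = 2119936 ≡ 2101
234^128 ≡ 2101^2 = 4414201 ≡ 187
234^256 ≡ 187^2 = 34969 ≡ 291
501 = 256 + 128 + 64 + 32 + 16 + 4 + 1, so 234^501 ≡ 291·187·2101·1456·1336·1765·234 ≡ 1961 (mod 2477)

1961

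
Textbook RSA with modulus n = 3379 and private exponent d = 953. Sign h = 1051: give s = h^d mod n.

2810

h^953 mod 3379 = 2810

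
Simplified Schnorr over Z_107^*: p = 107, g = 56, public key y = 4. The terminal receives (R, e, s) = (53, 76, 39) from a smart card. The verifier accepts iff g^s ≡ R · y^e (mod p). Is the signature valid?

valid

g^s mod p:
56^39 mod 107 = 79
R · y^e mod p:
4^76 mod 107 = 56
53·56 = 2968 ≡ 79 (mod 107)
79 ≡ 79 (mod 107); signature holds.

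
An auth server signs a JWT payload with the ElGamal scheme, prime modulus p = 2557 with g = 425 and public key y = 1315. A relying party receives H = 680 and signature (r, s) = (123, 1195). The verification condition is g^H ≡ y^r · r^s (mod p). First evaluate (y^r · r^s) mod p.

1315^123 mod 2557 = 2415
123^1195 mod 2557 = 763
y^r · r^s ≡ 2415·763 = 1842645 ≡ 1605 (mod 2557)

1605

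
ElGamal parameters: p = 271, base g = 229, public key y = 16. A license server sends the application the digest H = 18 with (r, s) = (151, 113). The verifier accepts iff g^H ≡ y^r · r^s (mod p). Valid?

Left side g^H mod p:
Squares mod 271: 229^1≡229, 229^2≡138, 229^4≡74, 229^8≡56, 229^16≡155
18 = 16 + 2, so 229^18 ≡ 155·138 ≡ 252 (mod 271)
Right side y^r · r^s mod p:
Squares mod 271: 16^1≡16, 16^2≡256, 16^4≡225, 16^8≡219, 16^16≡265, 16^32≡36, 16^64≡212, 16^128≡229
151 = 128 + 16 + 4 + 2 + 1, so 16^151 ≡ 229·265·225·256·16 ≡ 265 (mod 271)
Squares mod 271: 151^1≡151, 151^2≡37, 151^4≡14, 151^8≡196, 151^16≡205, 151^32≡20, 151^64≡129
113 = 64 + 32 + 16 + 1, so 151^113 ≡ 129·20·205·151 ≡ 200 (mod 271)
265·200 = 53000 ≡ 155 (mod 271)
252 ≠ 155, so verification fails.

no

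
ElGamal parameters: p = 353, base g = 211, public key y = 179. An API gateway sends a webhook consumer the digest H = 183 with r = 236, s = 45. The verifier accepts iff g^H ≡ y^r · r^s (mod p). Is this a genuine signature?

Left side g^H mod p:
Squares mod 353: 211^1≡211, 211^2≡43, 211^4≡84, 211^8≡349, 211^16≡16, 211^32≡256, 211^64≡231, 211^128≡58
183 = 128 + 32 + 16 + 4 + 2 + 1, so 211^183 ≡ 58·256·16·84·43·211 ≡ 348 (mod 353)
Right side y^r · r^s mod p:
Squares mod 353: 179^1≡179, 179^2≡271, 179^4≡17, 179^8≡289, 179^16≡213, 179^32≡185, 179^64≡337, 179^128≡256
236 = 128 + 64 + 32 + 8 + 4, so 179^236 ≡ 256·337·185·289·17 ≡ 84 (mod 353)
Squares mod 353: 236^1≡236, 236^2≡275, 236^4≡83, 236^8≡182, 236^16≡295, 236^32≡187
45 = 32 + 8 + 4 + 1, so 236^45 ≡ 187·182·83·236 ≡ 195 (mod 353)
84·195 = 16380 ≡ 142 (mod 353)
348 ≠ 142, so verification fails.

forged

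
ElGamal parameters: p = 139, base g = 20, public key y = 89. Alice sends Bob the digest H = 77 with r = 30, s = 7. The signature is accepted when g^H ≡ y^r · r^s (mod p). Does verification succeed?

Left side g^H mod p:
20^77 mod 139 = 121
Right side y^r · r^s mod p:
89^30 mod 139 = 36
30^7 mod 139 = 69
36·69 = 2484 ≡ 121 (mod 139)
121 ≡ 121 (mod 139), so the signature is genuine.

passes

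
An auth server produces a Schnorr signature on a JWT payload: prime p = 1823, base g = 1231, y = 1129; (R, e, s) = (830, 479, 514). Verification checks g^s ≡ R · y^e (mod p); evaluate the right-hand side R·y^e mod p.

1240

Squares mod 1823: 1129^1≡1129, 1129^2≡364, 1129^4≡1240, 1129^8≡811, 1129^16≡1441, 1129^32≡84, 1129^64≡1587, 1129^128≡1006, 1129^256≡271
479 = 256 + 128 + 64 + 16 + 8 + 4 + 2 + 1, so 1129^479 ≡ 271·1006·1587·1441·811·1240·364·1129 ≡ 1517 (mod 1823)
R · y^e ≡ 830·1517 = 1259110 ≡ 1240 (mod 1823)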